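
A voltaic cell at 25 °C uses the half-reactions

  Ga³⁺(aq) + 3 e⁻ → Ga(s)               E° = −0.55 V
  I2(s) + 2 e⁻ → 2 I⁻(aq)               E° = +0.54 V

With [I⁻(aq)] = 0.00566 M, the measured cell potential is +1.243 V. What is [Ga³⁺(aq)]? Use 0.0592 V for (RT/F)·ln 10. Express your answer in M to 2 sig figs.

0.097 M

With I₂/I⁻ at the cathode and Ga³⁺/Ga at the anode, E°cell = +0.54 − (−0.55) = +1.09 V (n = 6).
Rearranging E = E° − (0.0592/n)·log Q gives log Q = 6(+1.09 − (+1.243))/0.0592 = −15.507.
The balanced reaction is 3 I2(s) + 2 Ga(s) → 6 I⁻(aq) + 2 Ga³⁺(aq), so Q = [I⁻(aq)]^6·[Ga³⁺(aq)]^2.
Substituting the known concentrations and solving, log [Ga³⁺(aq)] = −1.012 and [Ga³⁺(aq)] = 0.097 M.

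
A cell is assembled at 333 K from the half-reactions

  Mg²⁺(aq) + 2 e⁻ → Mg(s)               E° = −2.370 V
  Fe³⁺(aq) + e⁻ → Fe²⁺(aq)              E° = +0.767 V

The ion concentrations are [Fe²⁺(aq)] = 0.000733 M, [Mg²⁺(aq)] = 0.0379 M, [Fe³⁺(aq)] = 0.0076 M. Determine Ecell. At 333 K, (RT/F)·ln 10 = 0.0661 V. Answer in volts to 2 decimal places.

+3.25 V

Since E°(Fe³⁺/Fe²⁺) > E°(Mg²⁺/Mg), Fe³⁺/Fe²⁺ serves as the cathode.
E°cell = +0.767 − (−2.370) = +3.137 V, with n = 2 electrons transferred.
Balancing gives 2 Fe³⁺(aq) + Mg(s) → 2 Fe²⁺(aq) + Mg²⁺(aq); hence Q = ([Fe²⁺(aq)]^2·[Mg²⁺(aq)]) / [Fe³⁺(aq)]^2 = 0.000353 (log Q = −3.453).
E = E° − (0.0661/n)·log Q = +3.137 − (0.0661/2)(−3.453) = +3.25 V.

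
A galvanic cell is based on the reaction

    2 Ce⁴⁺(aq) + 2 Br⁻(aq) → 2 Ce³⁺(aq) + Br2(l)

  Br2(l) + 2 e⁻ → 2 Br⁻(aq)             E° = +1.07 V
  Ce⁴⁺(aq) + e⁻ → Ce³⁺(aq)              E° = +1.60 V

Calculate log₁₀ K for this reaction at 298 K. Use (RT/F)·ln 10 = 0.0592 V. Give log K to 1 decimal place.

The Ce⁴⁺/Ce³⁺ couple is reduced (cathode); E°cell = +1.60 − (+1.07) = +0.53 V with n = 2.
At equilibrium E = 0, so log K = nE°cell / 0.0592 = (2)(+0.53) / 0.0592 = 17.9.

log K = 17.9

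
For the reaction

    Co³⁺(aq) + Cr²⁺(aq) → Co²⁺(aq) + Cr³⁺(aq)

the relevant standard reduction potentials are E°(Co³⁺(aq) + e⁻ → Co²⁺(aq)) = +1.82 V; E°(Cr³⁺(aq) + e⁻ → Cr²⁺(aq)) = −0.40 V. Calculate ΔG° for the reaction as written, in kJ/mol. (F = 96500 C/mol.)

In the reaction as written Co³⁺(aq) is reduced, so the Co³⁺/Co²⁺ couple is the cathode and Cr³⁺/Cr²⁺ is the anode.
E°cell = +1.82 − (−0.40) = +2.22 V; balancing electrons gives n = 1.
ΔG° = −nFE°cell = −(1)(96500)(+2.22) J/mol = −214 kJ/mol.

−214 kJ/mol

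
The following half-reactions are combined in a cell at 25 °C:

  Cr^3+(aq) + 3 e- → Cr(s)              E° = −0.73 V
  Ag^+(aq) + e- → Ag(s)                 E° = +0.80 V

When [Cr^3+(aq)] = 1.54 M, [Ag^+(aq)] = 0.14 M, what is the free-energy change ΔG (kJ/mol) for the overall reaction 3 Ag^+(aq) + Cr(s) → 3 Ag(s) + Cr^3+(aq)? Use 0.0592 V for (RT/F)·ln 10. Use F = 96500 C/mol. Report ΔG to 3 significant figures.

−427 kJ/mol

With Ag⁺/Ag reduced at the cathode, E°cell = +0.80 − (−0.73) = +1.53 V and n = 3.
Here Q = [Cr^3+(aq)] / [Ag^+(aq)]^3 = 561 (log Q = 2.749), giving E = +1.53 − (0.0592/3)·(2.749) = +1.4758 V.
Finally ΔG = −nFE = −(3)(96500 C/mol)(+1.4758 V) = −427 kJ/mol.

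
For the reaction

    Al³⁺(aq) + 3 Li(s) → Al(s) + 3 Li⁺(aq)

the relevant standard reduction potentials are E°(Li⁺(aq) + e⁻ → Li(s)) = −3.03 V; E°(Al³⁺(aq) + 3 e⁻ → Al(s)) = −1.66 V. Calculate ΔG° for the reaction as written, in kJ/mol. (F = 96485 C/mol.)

−397 kJ/mol

In the reaction as written Al³⁺(aq) is reduced, so the Al³⁺/Al couple is the cathode and Li⁺/Li is the anode.
E°cell = −1.66 − (−3.03) = +1.37 V; balancing electrons gives n = 3.
ΔG° = −nFE°cell = −(3)(96485)(+1.37) J/mol = −397 kJ/mol.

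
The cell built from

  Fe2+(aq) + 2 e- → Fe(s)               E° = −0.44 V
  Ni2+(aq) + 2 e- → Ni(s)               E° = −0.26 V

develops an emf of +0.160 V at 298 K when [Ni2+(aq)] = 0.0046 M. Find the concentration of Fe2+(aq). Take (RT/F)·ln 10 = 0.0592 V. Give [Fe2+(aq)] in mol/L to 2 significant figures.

The Ni²⁺/Ni couple has the larger reduction potential, so it is the cathode: E°cell = −0.26 − (−0.44) = +0.18 V and n = 2.
Rearranging E = E° − (0.0592/n)·log Q gives log Q = 2(+0.18 − (+0.160))/0.0592 = 0.676.
Balancing electrons gives Ni2+(aq) + Fe(s) → Ni(s) + Fe2+(aq); thus Q = [Fe2+(aq)] / [Ni2+(aq)].
Substituting the known concentrations and solving, log [Fe2+(aq)] = −1.661 and [Fe2+(aq)] = 0.022 M.

0.022 M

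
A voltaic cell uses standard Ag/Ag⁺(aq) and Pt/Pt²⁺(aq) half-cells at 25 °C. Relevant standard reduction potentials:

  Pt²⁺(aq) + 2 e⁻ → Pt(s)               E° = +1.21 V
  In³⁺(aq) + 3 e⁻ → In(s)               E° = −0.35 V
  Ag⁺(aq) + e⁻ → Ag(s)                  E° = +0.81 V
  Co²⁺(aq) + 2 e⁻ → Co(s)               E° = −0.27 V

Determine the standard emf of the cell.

Of the two couples in this cell, the one with the more positive reduction potential is reduced at the cathode: here that is Pt²⁺/Pt (+1.21 V); Ag⁺/Ag (+0.81 V) is the anode.
E°cell = E°(cathode) − E°(anode) = +1.21 − (+0.81) = +0.40 V.

+0.40 V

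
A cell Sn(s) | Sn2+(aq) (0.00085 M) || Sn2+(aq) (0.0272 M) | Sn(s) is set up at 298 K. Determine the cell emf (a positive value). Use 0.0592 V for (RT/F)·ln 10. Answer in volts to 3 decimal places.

For a concentration cell E°cell = 0, since both electrodes use the same couple.
The compartment with the higher Sn2+(aq) concentration (0.0272 M) acts as the cathode; ions are reduced there and produced at the dilute (0.00085 M) anode.
With n = 2, Ecell = −(0.0592/2)·log([dilute]/[conc]) = −(0.0592/2)·log(0.00085/0.0272) = +0.045 V.

0.045 V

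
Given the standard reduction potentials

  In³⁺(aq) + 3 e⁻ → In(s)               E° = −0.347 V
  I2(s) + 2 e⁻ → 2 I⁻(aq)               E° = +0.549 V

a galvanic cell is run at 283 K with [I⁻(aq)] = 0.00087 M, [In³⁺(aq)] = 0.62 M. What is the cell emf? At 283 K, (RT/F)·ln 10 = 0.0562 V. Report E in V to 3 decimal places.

Since E°(I₂/I⁻) > E°(In³⁺/In), I₂/I⁻ serves as the cathode.
E°cell = E°cat − E°an = +0.549 − (−0.347) = +0.896 V; n = 6.
Balancing gives 3 I2(s) + 2 In(s) → 6 I⁻(aq) + 2 In³⁺(aq); hence Q = [I⁻(aq)]^6·[In³⁺(aq)]^2 = 1.67×10^−19 (log Q = −18.778).
By the Nernst equation, E = +0.896 − (0.0562/6)·(−18.778) = +1.072 V.

+1.072 V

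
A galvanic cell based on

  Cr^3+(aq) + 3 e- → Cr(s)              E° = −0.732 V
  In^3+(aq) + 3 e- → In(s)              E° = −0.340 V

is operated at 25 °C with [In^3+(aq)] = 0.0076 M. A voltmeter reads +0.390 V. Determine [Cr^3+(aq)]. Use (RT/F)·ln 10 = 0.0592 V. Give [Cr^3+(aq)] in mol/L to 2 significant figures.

In³⁺/In is the cathode (higher E°); E°cell = −0.340 − (−0.732) = +0.392 V with n = 3.
Rearranging E = E° − (0.0592/n)·log Q gives log Q = 3(+0.392 − (+0.390))/0.0592 = 0.101.
The balanced reaction is In^3+(aq) + Cr(s) → In(s) + Cr^3+(aq), so Q = [Cr^3+(aq)] / [In^3+(aq)].
Substituting the known concentrations and solving, log [Cr^3+(aq)] = −2.018 and [Cr^3+(aq)] = 0.0096 M.

0.0096 M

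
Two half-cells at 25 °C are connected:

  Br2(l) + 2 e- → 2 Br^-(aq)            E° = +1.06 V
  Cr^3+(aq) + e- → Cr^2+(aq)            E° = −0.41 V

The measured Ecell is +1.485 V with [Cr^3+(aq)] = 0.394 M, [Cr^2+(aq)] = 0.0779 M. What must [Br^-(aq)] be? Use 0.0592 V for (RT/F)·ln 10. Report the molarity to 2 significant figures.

0.11 M

Br₂/Br⁻ is the cathode (higher E°); E°cell = +1.06 − (−0.41) = +1.47 V with n = 2.
Rearranging E = E° − (0.0592/n)·log Q gives log Q = 2(+1.47 − (+1.485))/0.0592 = −0.507.
For Br2(l) + 2 Cr^2+(aq) → 2 Br^-(aq) + 2 Cr^3+(aq), the reaction quotient is Q = ([Br^-(aq)]^2·[Cr^3+(aq)]^2) / [Cr^2+(aq)]^2.
Substituting the known concentrations and solving, log [Br^-(aq)] = −0.957 and [Br^-(aq)] = 0.11 M.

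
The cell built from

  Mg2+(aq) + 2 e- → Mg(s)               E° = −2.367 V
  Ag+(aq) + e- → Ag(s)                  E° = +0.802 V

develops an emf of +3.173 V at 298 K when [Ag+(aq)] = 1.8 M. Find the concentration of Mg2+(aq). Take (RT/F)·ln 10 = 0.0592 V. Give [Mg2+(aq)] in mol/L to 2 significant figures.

2.4 M

Ag⁺/Ag is the cathode (higher E°); E°cell = +0.802 − (−2.367) = +3.169 V with n = 2.
From the Nernst equation, log Q = n(E° − E)/0.0592 = 2·(+3.169 − (+3.173))/0.0592 = −0.135.
For 2 Ag+(aq) + Mg(s) → 2 Ag(s) + Mg2+(aq), the reaction quotient is Q = [Mg2+(aq)] / [Ag+(aq)]^2.
Solving for the unknown gives log [Mg2+(aq)] = 0.376, so [Mg2+(aq)] ≈ 2.4 M.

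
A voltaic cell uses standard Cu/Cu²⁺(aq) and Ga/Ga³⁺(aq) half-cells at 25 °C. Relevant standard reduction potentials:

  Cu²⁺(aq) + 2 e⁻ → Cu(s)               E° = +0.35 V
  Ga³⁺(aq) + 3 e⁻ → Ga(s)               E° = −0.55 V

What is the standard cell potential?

+0.90 V

Of the two couples in this cell, the one with the more positive reduction potential is reduced at the cathode: here that is Cu²⁺/Cu (+0.35 V); Ga³⁺/Ga (−0.55 V) is the anode.
E°cell = E°(cathode) − E°(anode) = +0.35 − (−0.55) = +0.90 V.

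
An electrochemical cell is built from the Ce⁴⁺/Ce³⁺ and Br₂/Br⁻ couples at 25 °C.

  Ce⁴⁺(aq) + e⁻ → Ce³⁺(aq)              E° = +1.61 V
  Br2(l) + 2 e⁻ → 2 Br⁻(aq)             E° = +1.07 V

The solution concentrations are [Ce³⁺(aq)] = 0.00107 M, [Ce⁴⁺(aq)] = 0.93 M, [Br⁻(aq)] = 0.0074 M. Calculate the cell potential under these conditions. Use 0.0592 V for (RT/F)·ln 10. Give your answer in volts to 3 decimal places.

+0.588 V

Since E°(Ce⁴⁺/Ce³⁺) > E°(Br₂/Br⁻), Ce⁴⁺/Ce³⁺ serves as the cathode.
The standard potential is +1.61 − (+1.07) = +0.54 V and the balanced reaction transfers n = 2 electrons.
For the overall reaction 2 Ce⁴⁺(aq) + 2 Br⁻(aq) → 2 Ce³⁺(aq) + Br2(l), Q = [Ce³⁺(aq)]^2 / ([Ce⁴⁺(aq)]^2·[Br⁻(aq)]^2) = 0.0242, giving log Q = −1.617.
E = E° − (0.0592/n)·log Q = +0.54 − (0.0592/2)(−1.617) = +0.588 V.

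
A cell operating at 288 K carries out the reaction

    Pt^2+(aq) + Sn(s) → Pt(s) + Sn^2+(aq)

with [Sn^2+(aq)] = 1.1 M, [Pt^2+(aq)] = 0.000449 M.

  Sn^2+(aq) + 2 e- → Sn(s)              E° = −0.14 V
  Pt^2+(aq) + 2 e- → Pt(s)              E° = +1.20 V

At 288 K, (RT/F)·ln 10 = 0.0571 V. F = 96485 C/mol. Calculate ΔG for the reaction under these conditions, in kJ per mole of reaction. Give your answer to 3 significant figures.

−240 kJ/mol

The standard cell potential is +1.20 − (−0.14) = +1.34 V, with n = 2 electrons in the balanced equation.
Q = [Sn^2+(aq)] / [Pt^2+(aq)] = 2.45×10^3, so log Q = 3.389 and E = +1.34 − (0.0571/2)(3.389) = +1.2432 V.
Finally ΔG = −nFE = −(2)(96485 C/mol)(+1.2432 V) = −240 kJ/mol.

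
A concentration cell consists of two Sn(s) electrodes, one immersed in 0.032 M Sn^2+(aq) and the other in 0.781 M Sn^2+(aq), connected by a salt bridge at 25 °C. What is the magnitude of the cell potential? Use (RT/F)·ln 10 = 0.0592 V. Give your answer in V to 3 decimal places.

0.041 V

For a concentration cell E°cell = 0, since both electrodes use the same couple.
The compartment with the higher Sn^2+(aq) concentration (0.781 M) acts as the cathode; ions are reduced there and produced at the dilute (0.032 M) anode.
With n = 2, Ecell = −(0.0592/2)·log([dilute]/[conc]) = −(0.0592/2)·log(0.032/0.781) = +0.041 V.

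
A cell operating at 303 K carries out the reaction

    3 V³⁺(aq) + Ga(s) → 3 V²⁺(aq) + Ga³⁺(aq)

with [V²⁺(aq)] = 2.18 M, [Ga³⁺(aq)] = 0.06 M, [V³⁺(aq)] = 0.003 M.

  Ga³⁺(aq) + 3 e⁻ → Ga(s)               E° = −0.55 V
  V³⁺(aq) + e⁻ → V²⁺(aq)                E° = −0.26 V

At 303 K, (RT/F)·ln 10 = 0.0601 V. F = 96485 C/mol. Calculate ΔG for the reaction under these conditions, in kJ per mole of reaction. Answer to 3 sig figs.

The standard cell potential is −0.26 − (−0.55) = +0.29 V, with n = 3 electrons in the balanced equation.
The reaction quotient is ([V²⁺(aq)]^3·[Ga³⁺(aq)]) / [V³⁺(aq)]^3 = 2.3×10^7; by Nernst, E = +0.29 − (0.0601/3)(7.362) = +0.1425 V.
Then ΔG = −nFE = −3 × 96485 × +0.1425 J/mol = −41.2 kJ/mol.

−41.2 kJ/mol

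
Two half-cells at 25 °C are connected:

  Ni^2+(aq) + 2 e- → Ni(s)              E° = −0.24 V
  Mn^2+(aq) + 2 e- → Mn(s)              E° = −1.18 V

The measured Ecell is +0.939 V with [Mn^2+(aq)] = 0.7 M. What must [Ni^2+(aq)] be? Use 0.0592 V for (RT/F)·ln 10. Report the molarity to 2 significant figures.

0.65 M

The Ni²⁺/Ni couple has the larger reduction potential, so it is the cathode: E°cell = −0.24 − (−1.18) = +0.94 V and n = 2.
Rearranging E = E° − (0.0592/n)·log Q gives log Q = 2(+0.94 − (+0.939))/0.0592 = 0.034.
Balancing electrons gives Ni^2+(aq) + Mn(s) → Ni(s) + Mn^2+(aq); thus Q = [Mn^2+(aq)] / [Ni^2+(aq)].
Solving for the unknown gives log [Ni^2+(aq)] = −0.189, so [Ni^2+(aq)] ≈ 0.65 M.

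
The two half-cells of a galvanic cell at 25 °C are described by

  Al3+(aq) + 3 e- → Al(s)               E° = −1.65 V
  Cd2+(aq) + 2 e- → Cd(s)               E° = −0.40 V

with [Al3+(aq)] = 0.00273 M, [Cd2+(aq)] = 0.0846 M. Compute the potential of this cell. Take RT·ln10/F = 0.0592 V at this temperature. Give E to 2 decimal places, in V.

+1.27 V

Cd²⁺/Cd is reduced (cathode, E° = −0.40 V) and Al³⁺/Al is oxidized (anode).
The standard potential is −0.40 − (−1.65) = +1.25 V and the balanced reaction transfers n = 6 electrons.
Balancing gives 3 Cd2+(aq) + 2 Al(s) → 3 Cd(s) + 2 Al3+(aq); hence Q = [Al3+(aq)]^2 / [Cd2+(aq)]^3 = 0.0123 (log Q = −1.910).
By the Nernst equation, E = +1.25 − (0.0592/6)·(−1.910) = +1.27 V.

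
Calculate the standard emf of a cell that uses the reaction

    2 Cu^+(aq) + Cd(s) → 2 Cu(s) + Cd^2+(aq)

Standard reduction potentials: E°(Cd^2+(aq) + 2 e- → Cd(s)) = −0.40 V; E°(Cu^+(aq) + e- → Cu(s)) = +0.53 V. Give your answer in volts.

+0.93 V

In the reaction as written, Cu^+(aq) is reduced (cathode) and Cd^2+(aq) is produced by oxidation at the anode.
E°cell = E°(cathode) − E°(anode) = +0.53 − (−0.40) = +0.93 V.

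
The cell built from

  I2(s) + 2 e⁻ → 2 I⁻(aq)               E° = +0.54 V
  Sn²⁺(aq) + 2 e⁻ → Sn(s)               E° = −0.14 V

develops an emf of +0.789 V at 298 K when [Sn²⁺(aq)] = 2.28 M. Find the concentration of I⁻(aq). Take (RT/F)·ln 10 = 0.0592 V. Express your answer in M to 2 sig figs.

0.0095 M

With I₂/I⁻ at the cathode and Sn²⁺/Sn at the anode, E°cell = +0.54 − (−0.14) = +0.68 V (n = 2).
Since E = E° − (0.0592/n)·log Q, log Q = n(E° − E)/0.0592 = −3.682.
Balancing electrons gives I2(s) + Sn(s) → 2 I⁻(aq) + Sn²⁺(aq); thus Q = [I⁻(aq)]^2·[Sn²⁺(aq)].
Solving for the unknown gives log [I⁻(aq)] = −2.020, so [I⁻(aq)] ≈ 0.0095 M.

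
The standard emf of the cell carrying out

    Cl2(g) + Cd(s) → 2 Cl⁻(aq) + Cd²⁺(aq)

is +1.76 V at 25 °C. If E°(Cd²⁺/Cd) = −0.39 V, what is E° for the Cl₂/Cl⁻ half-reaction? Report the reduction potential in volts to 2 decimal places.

+1.37 V

In the reaction as written the Cl₂/Cl⁻ couple is reduced (cathode) and Cd²⁺/Cd is oxidized (anode), so E°cell = E°(Cl₂/Cl⁻) − E°(Cd²⁺/Cd).
E°(Cl₂/Cl⁻) = E°cell + E°(anode) = +1.76 + (−0.39) = +1.37 V.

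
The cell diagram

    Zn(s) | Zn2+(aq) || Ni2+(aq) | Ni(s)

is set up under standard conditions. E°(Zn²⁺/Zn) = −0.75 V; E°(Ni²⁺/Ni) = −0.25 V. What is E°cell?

+0.50 V

By convention the left-hand electrode in cell notation is the anode (oxidation) and the right-hand electrode is the cathode (reduction).
E°cell = E°(right) − E°(left) = −0.25 − (−0.75) = +0.50 V.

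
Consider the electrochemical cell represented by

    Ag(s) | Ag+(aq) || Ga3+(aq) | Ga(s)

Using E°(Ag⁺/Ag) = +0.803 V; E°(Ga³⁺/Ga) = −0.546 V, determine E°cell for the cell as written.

−1.349 V

By convention the left-hand electrode in cell notation is the anode (oxidation) and the right-hand electrode is the cathode (reduction).
E°cell = E°(right) − E°(left) = −0.546 − (+0.803) = −1.349 V.
The negative sign shows that, as written, the cell would require an external voltage to drive the reaction.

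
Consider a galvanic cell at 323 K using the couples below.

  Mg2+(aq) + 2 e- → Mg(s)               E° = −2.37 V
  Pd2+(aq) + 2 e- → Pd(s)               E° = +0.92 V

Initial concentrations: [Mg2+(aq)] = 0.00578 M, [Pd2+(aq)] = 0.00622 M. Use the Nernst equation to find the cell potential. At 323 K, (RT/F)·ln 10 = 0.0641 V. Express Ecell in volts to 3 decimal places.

Pd²⁺/Pd is reduced (cathode, E° = +0.92 V) and Mg²⁺/Mg is oxidized (anode).
E°cell = E°cat − E°an = +0.92 − (−2.37) = +3.29 V; n = 2.
For the overall reaction Pd2+(aq) + Mg(s) → Pd(s) + Mg2+(aq), Q = [Mg2+(aq)] / [Pd2+(aq)] = 0.929, giving log Q = −0.032.
By the Nernst equation, E = +3.29 − (0.0641/2)·(−0.032) = +3.291 V.

+3.291 V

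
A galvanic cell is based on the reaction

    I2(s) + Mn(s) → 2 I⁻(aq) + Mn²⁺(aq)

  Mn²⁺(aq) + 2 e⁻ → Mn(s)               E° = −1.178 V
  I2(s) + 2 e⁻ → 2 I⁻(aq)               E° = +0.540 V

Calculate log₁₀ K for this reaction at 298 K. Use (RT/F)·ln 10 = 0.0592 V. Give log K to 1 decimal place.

log K = 58.0

The I₂/I⁻ couple is reduced (cathode); E°cell = +0.540 − (−1.178) = +1.718 V with n = 2.
At equilibrium E = 0, so log K = nE°cell / 0.0592 = (2)(+1.718) / 0.0592 = 58.0.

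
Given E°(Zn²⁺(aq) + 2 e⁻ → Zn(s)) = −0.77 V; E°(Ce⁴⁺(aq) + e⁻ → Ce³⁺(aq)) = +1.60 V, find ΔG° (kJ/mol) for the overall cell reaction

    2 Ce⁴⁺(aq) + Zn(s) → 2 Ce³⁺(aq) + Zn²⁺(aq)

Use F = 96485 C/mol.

−457 kJ/mol

In the reaction as written Ce⁴⁺(aq) is reduced, so the Ce⁴⁺/Ce³⁺ couple is the cathode and Zn²⁺/Zn is the anode.
E°cell = +1.60 − (−0.77) = +2.37 V; balancing electrons gives n = 2.
ΔG° = −nFE°cell = −(2)(96485)(+2.37) J/mol = −457 kJ/mol.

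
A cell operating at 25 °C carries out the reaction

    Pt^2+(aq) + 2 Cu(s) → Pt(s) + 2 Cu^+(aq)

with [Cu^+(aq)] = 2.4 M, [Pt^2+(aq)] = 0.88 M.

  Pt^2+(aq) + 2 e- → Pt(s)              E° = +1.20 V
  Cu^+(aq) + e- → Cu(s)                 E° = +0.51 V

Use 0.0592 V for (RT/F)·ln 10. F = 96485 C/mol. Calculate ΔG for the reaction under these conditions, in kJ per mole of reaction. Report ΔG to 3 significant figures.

−128 kJ/mol

With Pt²⁺/Pt reduced at the cathode, E°cell = +1.20 − (+0.51) = +0.69 V and n = 2.
Q = [Cu^+(aq)]^2 / [Pt^2+(aq)] = 6.55, so log Q = 0.816 and E = +0.69 − (0.0592/2)(0.816) = +0.6658 V.
Then ΔG = −nFE = −2 × 96485 × +0.6658 J/mol = −128 kJ/mol.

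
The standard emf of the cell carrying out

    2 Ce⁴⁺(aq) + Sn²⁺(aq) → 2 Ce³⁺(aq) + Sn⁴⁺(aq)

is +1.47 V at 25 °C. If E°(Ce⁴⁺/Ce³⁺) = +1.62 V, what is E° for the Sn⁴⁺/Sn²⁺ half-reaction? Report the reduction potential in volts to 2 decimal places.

+0.15 V

In the reaction as written the Ce⁴⁺/Ce³⁺ couple is reduced (cathode) and Sn⁴⁺/Sn²⁺ is oxidized (anode), so E°cell = E°(Ce⁴⁺/Ce³⁺) − E°(Sn⁴⁺/Sn²⁺).
E°(Sn⁴⁺/Sn²⁺) = E°(cathode) − E°cell = +1.62 − (+1.47) = +0.15 V.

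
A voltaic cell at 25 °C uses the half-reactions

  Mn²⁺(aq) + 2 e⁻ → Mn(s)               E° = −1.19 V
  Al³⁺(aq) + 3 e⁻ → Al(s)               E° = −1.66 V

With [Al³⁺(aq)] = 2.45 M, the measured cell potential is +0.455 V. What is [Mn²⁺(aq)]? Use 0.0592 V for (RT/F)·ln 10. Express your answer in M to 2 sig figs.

With Mn²⁺/Mn at the cathode and Al³⁺/Al at the anode, E°cell = −1.19 − (−1.66) = +0.47 V (n = 6).
From the Nernst equation, log Q = n(E° − E)/0.0592 = 6·(+0.47 − (+0.455))/0.0592 = 1.520.
The balanced reaction is 3 Mn²⁺(aq) + 2 Al(s) → 3 Mn(s) + 2 Al³⁺(aq), so Q = [Al³⁺(aq)]^2 / [Mn²⁺(aq)]^3.
Isolating [Mn²⁺(aq)] in Q = 10^{1.520} yields log [Mn²⁺(aq)] = −0.247, i.e. 0.57 M.

0.57 M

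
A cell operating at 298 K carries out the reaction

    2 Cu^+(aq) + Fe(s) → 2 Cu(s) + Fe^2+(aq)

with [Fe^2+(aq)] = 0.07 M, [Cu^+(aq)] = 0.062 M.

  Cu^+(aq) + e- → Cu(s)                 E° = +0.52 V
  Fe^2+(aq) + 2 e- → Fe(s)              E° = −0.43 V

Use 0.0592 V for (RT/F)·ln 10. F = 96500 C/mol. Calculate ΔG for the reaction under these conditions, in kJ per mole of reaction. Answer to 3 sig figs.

−176 kJ/mol

The standard cell potential is +0.52 − (−0.43) = +0.95 V, with n = 2 electrons in the balanced equation.
The reaction quotient is [Fe^2+(aq)] / [Cu^+(aq)]^2 = 18.2; by Nernst, E = +0.95 − (0.0592/2)(1.260) = +0.9127 V.
Then ΔG = −nFE = −2 × 96500 × +0.9127 J/mol = −176 kJ/mol.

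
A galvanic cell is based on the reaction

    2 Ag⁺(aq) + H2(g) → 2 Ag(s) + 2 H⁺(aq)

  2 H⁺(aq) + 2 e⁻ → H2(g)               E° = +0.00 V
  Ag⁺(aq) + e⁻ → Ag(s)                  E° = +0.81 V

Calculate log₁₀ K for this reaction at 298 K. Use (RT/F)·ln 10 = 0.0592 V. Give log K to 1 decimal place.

The Ag⁺/Ag couple is reduced (cathode); E°cell = +0.81 − (+0.00) = +0.81 V with n = 2.
At equilibrium E = 0, so log K = nE°cell / 0.0592 = (2)(+0.81) / 0.0592 = 27.4.

log K = 27.4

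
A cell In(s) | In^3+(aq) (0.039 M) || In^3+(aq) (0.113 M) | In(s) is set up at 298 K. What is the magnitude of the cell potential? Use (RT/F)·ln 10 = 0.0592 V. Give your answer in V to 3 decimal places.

For a concentration cell E°cell = 0, since both electrodes use the same couple.
The compartment with the higher In^3+(aq) concentration (0.113 M) acts as the cathode; ions are reduced there and produced at the dilute (0.039 M) anode.
With n = 3, Ecell = −(0.0592/3)·log([dilute]/[conc]) = −(0.0592/3)·log(0.039/0.113) = +0.009 V.

0.009 V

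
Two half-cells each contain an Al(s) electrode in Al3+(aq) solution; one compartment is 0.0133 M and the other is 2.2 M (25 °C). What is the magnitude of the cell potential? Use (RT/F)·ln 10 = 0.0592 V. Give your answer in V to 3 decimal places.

For a concentration cell E°cell = 0, since both electrodes use the same couple.
The compartment with the higher Al3+(aq) concentration (2.2 M) acts as the cathode; ions are reduced there and produced at the dilute (0.0133 M) anode.
With n = 3, Ecell = −(0.0592/3)·log([dilute]/[conc]) = −(0.0592/3)·log(0.0133/2.2) = +0.044 V.

0.044 V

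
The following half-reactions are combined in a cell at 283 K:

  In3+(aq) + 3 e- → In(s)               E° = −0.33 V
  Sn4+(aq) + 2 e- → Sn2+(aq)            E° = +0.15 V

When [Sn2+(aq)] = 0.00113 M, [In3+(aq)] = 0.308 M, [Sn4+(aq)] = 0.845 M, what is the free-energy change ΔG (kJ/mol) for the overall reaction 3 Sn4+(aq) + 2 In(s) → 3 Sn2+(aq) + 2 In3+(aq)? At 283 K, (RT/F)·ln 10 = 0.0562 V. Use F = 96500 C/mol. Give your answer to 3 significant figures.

The standard cell potential is +0.15 − (−0.33) = +0.48 V, with n = 6 electrons in the balanced equation.
The reaction quotient is ([Sn2+(aq)]^3·[In3+(aq)]^2) / [Sn4+(aq)]^3 = 2.27×10^−10; by Nernst, E = +0.48 − (0.0562/6)(−9.644) = +0.5703 V.
ΔG = −nFE = −(6)(96500)(+0.5703) J/mol = −330 kJ/mol.

−330 kJ/mol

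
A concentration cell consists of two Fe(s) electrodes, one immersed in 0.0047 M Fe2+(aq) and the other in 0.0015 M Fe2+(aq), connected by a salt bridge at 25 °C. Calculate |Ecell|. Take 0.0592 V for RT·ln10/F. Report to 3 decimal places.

0.015 V

For a concentration cell E°cell = 0, since both electrodes use the same couple.
The compartment with the higher Fe2+(aq) concentration (0.0047 M) acts as the cathode; ions are reduced there and produced at the dilute (0.0015 M) anode.
With n = 2, Ecell = −(0.0592/2)·log([dilute]/[conc]) = −(0.0592/2)·log(0.0015/0.0047) = +0.015 V.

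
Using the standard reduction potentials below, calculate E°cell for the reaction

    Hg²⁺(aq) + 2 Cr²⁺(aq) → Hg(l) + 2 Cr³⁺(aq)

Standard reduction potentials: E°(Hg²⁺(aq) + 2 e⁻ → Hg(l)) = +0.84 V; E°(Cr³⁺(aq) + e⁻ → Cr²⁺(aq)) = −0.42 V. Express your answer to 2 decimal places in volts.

+1.26 V

In the reaction as written, Hg²⁺(aq) is reduced (cathode) and Cr³⁺(aq) is produced by oxidation at the anode.
E°cell = E°(cathode) − E°(anode) = +0.84 − (−0.42) = +1.26 V.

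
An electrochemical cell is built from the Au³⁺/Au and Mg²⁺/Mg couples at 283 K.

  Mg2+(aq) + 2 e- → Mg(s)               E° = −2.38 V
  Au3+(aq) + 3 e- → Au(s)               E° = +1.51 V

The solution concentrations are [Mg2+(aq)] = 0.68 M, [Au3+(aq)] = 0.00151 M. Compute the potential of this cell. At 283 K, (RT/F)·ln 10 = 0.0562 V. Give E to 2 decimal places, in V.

+3.84 V

Au³⁺/Au is reduced (cathode, E° = +1.51 V) and Mg²⁺/Mg is oxidized (anode).
E°cell = +1.51 − (−2.38) = +3.89 V, with n = 6 electrons transferred.
Balancing gives 2 Au3+(aq) + 3 Mg(s) → 2 Au(s) + 3 Mg2+(aq); hence Q = [Mg2+(aq)]^3 / [Au3+(aq)]^2 = 1.38×10^5 (log Q = 5.140).
By the Nernst equation, E = +3.89 − (0.0562/6)·(5.140) = +3.84 V.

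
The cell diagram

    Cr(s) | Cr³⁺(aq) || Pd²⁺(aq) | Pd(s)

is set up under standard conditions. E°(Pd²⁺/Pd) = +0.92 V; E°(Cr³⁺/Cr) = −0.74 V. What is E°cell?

By convention the left-hand electrode in cell notation is the anode (oxidation) and the right-hand electrode is the cathode (reduction).
E°cell = E°(right) − E°(left) = +0.92 − (−0.74) = +1.66 V.

+1.66 V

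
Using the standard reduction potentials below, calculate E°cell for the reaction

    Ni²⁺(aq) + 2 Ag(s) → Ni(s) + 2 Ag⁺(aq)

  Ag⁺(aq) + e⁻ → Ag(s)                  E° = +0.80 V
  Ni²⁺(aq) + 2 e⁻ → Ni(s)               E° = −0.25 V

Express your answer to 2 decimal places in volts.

−1.05 V

Ni²⁺(aq) gains electrons, so the Ni²⁺/Ni couple is the cathode; the Ag⁺/Ag couple is the anode.
E°cell = E°(cathode) − E°(anode) = −0.25 − (+0.80) = −1.05 V.
The negative E°cell means the reaction is non-spontaneous in the direction written.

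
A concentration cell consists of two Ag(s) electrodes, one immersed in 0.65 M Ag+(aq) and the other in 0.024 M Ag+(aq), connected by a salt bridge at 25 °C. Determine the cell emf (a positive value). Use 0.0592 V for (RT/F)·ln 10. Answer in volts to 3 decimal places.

0.085 V

For a concentration cell E°cell = 0, since both electrodes use the same couple.
The compartment with the higher Ag+(aq) concentration (0.65 M) acts as the cathode; ions are reduced there and produced at the dilute (0.024 M) anode.
With n = 1, Ecell = −(0.0592/1)·log([dilute]/[conc]) = −(0.0592/1)·log(0.024/0.65) = +0.085 V.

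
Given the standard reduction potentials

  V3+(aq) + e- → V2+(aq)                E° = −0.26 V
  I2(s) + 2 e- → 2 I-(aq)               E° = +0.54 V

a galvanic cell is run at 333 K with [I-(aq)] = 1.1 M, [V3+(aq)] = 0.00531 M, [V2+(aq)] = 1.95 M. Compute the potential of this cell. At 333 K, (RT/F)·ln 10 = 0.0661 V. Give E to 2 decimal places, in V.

+0.97 V

Since E°(I₂/I⁻) > E°(V³⁺/V²⁺), I₂/I⁻ serves as the cathode.
E°cell = +0.54 − (−0.26) = +0.80 V, with n = 2 electrons transferred.
The balanced reaction is I2(s) + 2 V2+(aq) → 2 I-(aq) + 2 V3+(aq), so Q = ([I-(aq)]^2·[V3+(aq)]^2) / [V2+(aq)]^2 = 8.97×10^−6 and log Q = −5.047.
By the Nernst equation, E = +0.80 − (0.0661/2)·(−5.047) = +0.97 V.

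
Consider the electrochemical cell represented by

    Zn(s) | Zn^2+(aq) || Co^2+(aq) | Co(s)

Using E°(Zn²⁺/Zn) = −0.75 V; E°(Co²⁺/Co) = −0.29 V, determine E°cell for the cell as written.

By convention the left-hand electrode in cell notation is the anode (oxidation) and the right-hand electrode is the cathode (reduction).
E°cell = E°(right) − E°(left) = −0.29 − (−0.75) = +0.46 V.

+0.46 V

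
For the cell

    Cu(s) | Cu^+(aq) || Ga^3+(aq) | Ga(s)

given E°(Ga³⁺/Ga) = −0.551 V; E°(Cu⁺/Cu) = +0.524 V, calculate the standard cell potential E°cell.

−1.075 V

By convention the left-hand electrode in cell notation is the anode (oxidation) and the right-hand electrode is the cathode (reduction).
E°cell = E°(right) − E°(left) = −0.551 − (+0.524) = −1.075 V.
The negative sign shows that, as written, the cell would require an external voltage to drive the reaction.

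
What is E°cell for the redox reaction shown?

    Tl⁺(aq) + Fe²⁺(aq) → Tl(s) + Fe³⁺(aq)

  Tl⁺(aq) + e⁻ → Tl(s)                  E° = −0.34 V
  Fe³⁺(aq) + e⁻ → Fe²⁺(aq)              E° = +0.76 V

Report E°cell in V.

−1.10 V

In the reaction as written, Tl⁺(aq) is reduced (cathode) and Fe³⁺(aq) is produced by oxidation at the anode.
E°cell = E°(cathode) − E°(anode) = −0.34 − (+0.76) = −1.10 V.
The negative E°cell means the reaction is non-spontaneous in the direction written.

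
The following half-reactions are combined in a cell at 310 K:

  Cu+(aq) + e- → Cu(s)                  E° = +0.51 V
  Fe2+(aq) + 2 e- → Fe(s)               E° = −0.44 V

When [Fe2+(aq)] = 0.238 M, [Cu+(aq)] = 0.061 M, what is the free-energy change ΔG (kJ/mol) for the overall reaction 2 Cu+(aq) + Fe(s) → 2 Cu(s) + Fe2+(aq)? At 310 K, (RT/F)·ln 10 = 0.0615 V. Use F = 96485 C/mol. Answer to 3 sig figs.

−173 kJ/mol

E°cell = +0.51 − (−0.44) = +0.95 V; the balanced reaction transfers n = 2 electrons.
Q = [Fe2+(aq)] / [Cu+(aq)]^2 = 64, so log Q = 1.806 and E = +0.95 − (0.0615/2)(1.806) = +0.8945 V.
Then ΔG = −nFE = −2 × 96485 × +0.8945 J/mol = −173 kJ/mol.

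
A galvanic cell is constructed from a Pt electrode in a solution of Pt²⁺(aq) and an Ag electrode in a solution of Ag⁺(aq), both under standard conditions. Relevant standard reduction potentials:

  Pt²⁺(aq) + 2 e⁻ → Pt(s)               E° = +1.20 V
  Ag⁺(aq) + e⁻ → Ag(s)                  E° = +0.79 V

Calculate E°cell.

+0.41 V

Of the two couples in this cell, the one with the more positive reduction potential is reduced at the cathode: here that is Pt²⁺/Pt (+1.20 V); Ag⁺/Ag (+0.79 V) is the anode.
E°cell = E°(cathode) − E°(anode) = +1.20 − (+0.79) = +0.41 V.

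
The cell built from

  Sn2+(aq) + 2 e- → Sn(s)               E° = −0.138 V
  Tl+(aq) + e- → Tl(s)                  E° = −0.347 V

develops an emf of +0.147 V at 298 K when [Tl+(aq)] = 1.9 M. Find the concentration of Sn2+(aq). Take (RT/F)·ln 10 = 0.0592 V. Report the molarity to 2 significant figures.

0.029 M

The Sn²⁺/Sn couple has the larger reduction potential, so it is the cathode: E°cell = −0.138 − (−0.347) = +0.209 V and n = 2.
Since E = E° − (0.0592/n)·log Q, log Q = n(E° − E)/0.0592 = 2.095.
For Sn2+(aq) + 2 Tl(s) → Sn(s) + 2 Tl+(aq), the reaction quotient is Q = [Tl+(aq)]^2 / [Sn2+(aq)].
Substituting the known concentrations and solving, log [Sn2+(aq)] = −1.537 and [Sn2+(aq)] = 0.029 M.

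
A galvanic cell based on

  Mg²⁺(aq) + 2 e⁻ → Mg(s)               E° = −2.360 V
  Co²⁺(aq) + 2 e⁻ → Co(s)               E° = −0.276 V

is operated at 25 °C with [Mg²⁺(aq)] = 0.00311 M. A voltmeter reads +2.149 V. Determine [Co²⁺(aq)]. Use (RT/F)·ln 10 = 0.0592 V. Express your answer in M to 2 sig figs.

0.49 M

With Co²⁺/Co at the cathode and Mg²⁺/Mg at the anode, E°cell = −0.276 − (−2.360) = +2.084 V (n = 2).
Since E = E° − (0.0592/n)·log Q, log Q = n(E° − E)/0.0592 = −2.196.
Balancing electrons gives Co²⁺(aq) + Mg(s) → Co(s) + Mg²⁺(aq); thus Q = [Mg²⁺(aq)] / [Co²⁺(aq)].
Substituting the known concentrations and solving, log [Co²⁺(aq)] = −0.311 and [Co²⁺(aq)] = 0.49 M.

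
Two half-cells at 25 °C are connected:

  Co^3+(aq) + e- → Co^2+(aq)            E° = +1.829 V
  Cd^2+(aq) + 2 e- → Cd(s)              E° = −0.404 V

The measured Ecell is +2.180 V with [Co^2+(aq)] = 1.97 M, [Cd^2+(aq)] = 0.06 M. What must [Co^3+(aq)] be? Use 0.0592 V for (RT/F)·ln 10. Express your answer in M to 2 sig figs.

0.061 M

The Co³⁺/Co²⁺ couple has the larger reduction potential, so it is the cathode: E°cell = +1.829 − (−0.404) = +2.233 V and n = 2.
Rearranging E = E° − (0.0592/n)·log Q gives log Q = 2(+2.233 − (+2.180))/0.0592 = 1.791.
The balanced reaction is 2 Co^3+(aq) + Cd(s) → 2 Co^2+(aq) + Cd^2+(aq), so Q = ([Co^2+(aq)]^2·[Cd^2+(aq)]) / [Co^3+(aq)]^2.
Substituting the known concentrations and solving, log [Co^3+(aq)] = −1.212 and [Co^3+(aq)] = 0.061 M.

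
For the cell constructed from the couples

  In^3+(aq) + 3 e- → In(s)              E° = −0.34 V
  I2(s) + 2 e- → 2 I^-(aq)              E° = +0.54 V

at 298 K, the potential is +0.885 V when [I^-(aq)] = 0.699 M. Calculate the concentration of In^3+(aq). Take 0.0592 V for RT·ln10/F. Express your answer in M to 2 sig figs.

I₂/I⁻ is the cathode (higher E°); E°cell = +0.54 − (−0.34) = +0.88 V with n = 6.
Rearranging E = E° − (0.0592/n)·log Q gives log Q = 6(+0.88 − (+0.885))/0.0592 = −0.507.
The balanced reaction is 3 I2(s) + 2 In(s) → 6 I^-(aq) + 2 In^3+(aq), so Q = [I^-(aq)]^6·[In^3+(aq)]^2.
Isolating [In^3+(aq)] in Q = 10^{−0.507} yields log [In^3+(aq)] = 0.213, i.e. 1.6 M.

1.6 M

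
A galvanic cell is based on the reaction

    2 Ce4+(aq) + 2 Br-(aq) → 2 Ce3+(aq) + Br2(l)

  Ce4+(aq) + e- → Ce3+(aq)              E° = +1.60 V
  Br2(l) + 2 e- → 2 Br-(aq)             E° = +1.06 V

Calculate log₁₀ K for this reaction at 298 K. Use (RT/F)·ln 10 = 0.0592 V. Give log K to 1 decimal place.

The Ce⁴⁺/Ce³⁺ couple is reduced (cathode); E°cell = +1.60 − (+1.06) = +0.54 V with n = 2.
At equilibrium E = 0, so log K = nE°cell / 0.0592 = (2)(+0.54) / 0.0592 = 18.2.

log K = 18.2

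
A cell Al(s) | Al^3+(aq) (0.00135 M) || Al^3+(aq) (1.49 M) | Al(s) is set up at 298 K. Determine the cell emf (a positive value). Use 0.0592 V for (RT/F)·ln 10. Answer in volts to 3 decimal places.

For a concentration cell E°cell = 0, since both electrodes use the same couple.
The compartment with the higher Al^3+(aq) concentration (1.49 M) acts as the cathode; ions are reduced there and produced at the dilute (0.00135 M) anode.
With n = 3, Ecell = −(0.0592/3)·log([dilute]/[conc]) = −(0.0592/3)·log(0.00135/1.49) = +0.060 V.

0.060 V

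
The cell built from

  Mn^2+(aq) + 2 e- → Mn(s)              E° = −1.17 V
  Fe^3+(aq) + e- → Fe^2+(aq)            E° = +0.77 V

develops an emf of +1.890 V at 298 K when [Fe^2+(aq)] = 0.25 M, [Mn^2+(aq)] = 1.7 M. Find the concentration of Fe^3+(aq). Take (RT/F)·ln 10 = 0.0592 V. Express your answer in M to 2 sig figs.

With Fe³⁺/Fe²⁺ at the cathode and Mn²⁺/Mn at the anode, E°cell = +0.77 − (−1.17) = +1.94 V (n = 2).
Since E = E° − (0.0592/n)·log Q, log Q = n(E° − E)/0.0592 = 1.689.
The balanced reaction is 2 Fe^3+(aq) + Mn(s) → 2 Fe^2+(aq) + Mn^2+(aq), so Q = ([Fe^2+(aq)]^2·[Mn^2+(aq)]) / [Fe^3+(aq)]^2.
Solving for the unknown gives log [Fe^3+(aq)] = −1.331, so [Fe^3+(aq)] ≈ 0.047 M.

0.047 M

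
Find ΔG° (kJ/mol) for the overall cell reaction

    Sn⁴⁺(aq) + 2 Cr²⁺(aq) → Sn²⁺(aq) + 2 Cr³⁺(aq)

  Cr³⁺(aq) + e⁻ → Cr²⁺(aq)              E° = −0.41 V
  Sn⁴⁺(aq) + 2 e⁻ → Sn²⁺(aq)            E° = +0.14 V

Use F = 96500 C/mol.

In the reaction as written Sn⁴⁺(aq) is reduced, so the Sn⁴⁺/Sn²⁺ couple is the cathode and Cr³⁺/Cr²⁺ is the anode.
E°cell = +0.14 − (−0.41) = +0.55 V; balancing electrons gives n = 2.
ΔG° = −nFE°cell = −(2)(96500)(+0.55) J/mol = −106 kJ/mol.

−106 kJ/mol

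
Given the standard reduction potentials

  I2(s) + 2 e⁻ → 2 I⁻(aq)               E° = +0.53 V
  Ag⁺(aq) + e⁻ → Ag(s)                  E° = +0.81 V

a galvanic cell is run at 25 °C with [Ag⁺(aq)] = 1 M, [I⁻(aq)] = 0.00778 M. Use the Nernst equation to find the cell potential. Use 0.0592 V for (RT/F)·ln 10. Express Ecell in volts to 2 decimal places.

Ag⁺/Ag is reduced (cathode, E° = +0.81 V) and I₂/I⁻ is oxidized (anode).
E°cell = +0.81 − (+0.53) = +0.28 V, with n = 2 electrons transferred.
The balanced reaction is 2 Ag⁺(aq) + 2 I⁻(aq) → 2 Ag(s) + I2(s), so Q = 1 / ([Ag⁺(aq)]^2·[I⁻(aq)]^2) = 1.65×10^4 and log Q = 4.218.
Applying E = E° − (RT ln10/nF)·log Q gives +0.28 − (0.0592/2)(4.218) = +0.16 V.

+0.16 V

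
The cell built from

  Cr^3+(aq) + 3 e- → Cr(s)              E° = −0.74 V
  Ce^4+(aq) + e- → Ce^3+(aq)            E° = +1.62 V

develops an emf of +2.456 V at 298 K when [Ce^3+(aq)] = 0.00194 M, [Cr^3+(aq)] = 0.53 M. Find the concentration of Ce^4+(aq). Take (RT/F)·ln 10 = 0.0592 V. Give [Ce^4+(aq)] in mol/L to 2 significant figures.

0.066 M

The Ce⁴⁺/Ce³⁺ couple has the larger reduction potential, so it is the cathode: E°cell = +1.62 − (−0.74) = +2.36 V and n = 3.
From the Nernst equation, log Q = n(E° − E)/0.0592 = 3·(+2.36 − (+2.456))/0.0592 = −4.865.
For 3 Ce^4+(aq) + Cr(s) → 3 Ce^3+(aq) + Cr^3+(aq), the reaction quotient is Q = ([Ce^3+(aq)]^3·[Cr^3+(aq)]) / [Ce^4+(aq)]^3.
Substituting the known concentrations and solving, log [Ce^4+(aq)] = −1.182 and [Ce^4+(aq)] = 0.066 M.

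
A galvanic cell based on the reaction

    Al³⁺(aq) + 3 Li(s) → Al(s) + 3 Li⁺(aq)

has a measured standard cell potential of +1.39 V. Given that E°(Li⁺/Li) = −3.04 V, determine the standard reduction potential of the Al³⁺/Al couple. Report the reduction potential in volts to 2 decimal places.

In the reaction as written the Al³⁺/Al couple is reduced (cathode) and Li⁺/Li is oxidized (anode), so E°cell = E°(Al³⁺/Al) − E°(Li⁺/Li).
E°(Al³⁺/Al) = E°cell + E°(anode) = +1.39 + (−3.04) = −1.65 V.

−1.65 V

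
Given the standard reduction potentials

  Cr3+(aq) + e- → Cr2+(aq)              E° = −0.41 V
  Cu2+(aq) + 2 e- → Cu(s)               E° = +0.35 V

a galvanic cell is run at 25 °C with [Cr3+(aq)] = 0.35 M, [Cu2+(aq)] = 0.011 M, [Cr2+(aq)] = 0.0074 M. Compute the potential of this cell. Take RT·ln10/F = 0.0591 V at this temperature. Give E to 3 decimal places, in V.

Cu²⁺/Cu is reduced (cathode, E° = +0.35 V) and Cr³⁺/Cr²⁺ is oxidized (anode).
The standard potential is +0.35 − (−0.41) = +0.76 V and the balanced reaction transfers n = 2 electrons.
For the overall reaction Cu2+(aq) + 2 Cr2+(aq) → Cu(s) + 2 Cr3+(aq), Q = [Cr3+(aq)]^2 / ([Cu2+(aq)]·[Cr2+(aq)]^2) = 2.03×10^5, giving log Q = 5.308.
By the Nernst equation, E = +0.76 − (0.0591/2)·(5.308) = +0.603 V.

+0.603 V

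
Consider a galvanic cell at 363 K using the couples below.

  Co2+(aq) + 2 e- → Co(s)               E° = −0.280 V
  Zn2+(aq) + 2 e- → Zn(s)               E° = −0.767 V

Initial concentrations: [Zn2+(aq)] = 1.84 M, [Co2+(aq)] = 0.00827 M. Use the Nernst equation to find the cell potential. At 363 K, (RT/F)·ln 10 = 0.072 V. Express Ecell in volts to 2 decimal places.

The Co²⁺/Co couple has the more positive E°, so it is the cathode; Zn²⁺/Zn is the anode.
The standard potential is −0.280 − (−0.767) = +0.487 V and the balanced reaction transfers n = 2 electrons.
Balancing gives Co2+(aq) + Zn(s) → Co(s) + Zn2+(aq); hence Q = [Zn2+(aq)] / [Co2+(aq)] = 222 (log Q = 2.347).
E = E° − (0.072/n)·log Q = +0.487 − (0.072/2)(2.347) = +0.40 V.

+0.40 V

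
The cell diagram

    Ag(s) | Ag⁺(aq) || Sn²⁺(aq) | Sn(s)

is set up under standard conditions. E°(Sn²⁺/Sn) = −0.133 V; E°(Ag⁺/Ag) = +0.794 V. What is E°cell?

−0.927 V

By convention the left-hand electrode in cell notation is the anode (oxidation) and the right-hand electrode is the cathode (reduction).
E°cell = E°(right) − E°(left) = −0.133 − (+0.794) = −0.927 V.
The negative sign shows that, as written, the cell would require an external voltage to drive the reaction.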